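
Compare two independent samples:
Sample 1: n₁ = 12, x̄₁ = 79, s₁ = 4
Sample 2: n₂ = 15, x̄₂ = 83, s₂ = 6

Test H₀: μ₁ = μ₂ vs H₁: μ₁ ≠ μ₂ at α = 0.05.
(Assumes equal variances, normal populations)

Pooled variance: s²_p = [11×4² + 14×6²]/(25) = 27.2000
s_p = 5.2154
SE = s_p×√(1/n₁ + 1/n₂) = 5.2154×√(1/12 + 1/15) = 2.0199
t = (x̄₁ - x̄₂)/SE = (79 - 83)/2.0199 = -1.9803
df = 25, t-critical = ±2.060
Decision: fail to reject H₀

Answer: t = -1.9803, fail to reject H₀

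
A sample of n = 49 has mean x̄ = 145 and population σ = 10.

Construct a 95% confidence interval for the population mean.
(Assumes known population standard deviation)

Answer: (142.1999, 147.8001)

Derivation:
Confidence level: 95%, α = 0.05
z_0.025 = 1.960
SE = σ/√n = 10/√49 = 1.4286
Margin of error = 1.960 × 1.4286 = 2.8001
CI: x̄ ± margin = 145 ± 2.8001
CI: (142.1999, 147.8001)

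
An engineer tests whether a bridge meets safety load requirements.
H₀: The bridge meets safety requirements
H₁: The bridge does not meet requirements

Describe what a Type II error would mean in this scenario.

Answer: Declaring an unsafe bridge to be safe

Derivation:
Type I error: rejecting H₀ when it is actually true (false positive).
Type II error: failing to reject H₀ when H₁ is actually true (false negative).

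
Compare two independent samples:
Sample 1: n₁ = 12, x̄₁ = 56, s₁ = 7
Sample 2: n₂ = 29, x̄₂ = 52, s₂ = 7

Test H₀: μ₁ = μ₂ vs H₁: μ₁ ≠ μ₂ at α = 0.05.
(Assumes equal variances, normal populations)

Pooled variance: s²_p = [11×7² + 28×7²]/(39) = 49.0000
s_p = 7.0000
SE = s_p×√(1/n₁ + 1/n₂) = 7.0000×√(1/12 + 1/29) = 2.4027
t = (x̄₁ - x̄₂)/SE = (56 - 52)/2.4027 = 1.6648
df = 39, t-critical = ±2.023
Decision: fail to reject H₀

Answer: t = 1.6648, fail to reject H₀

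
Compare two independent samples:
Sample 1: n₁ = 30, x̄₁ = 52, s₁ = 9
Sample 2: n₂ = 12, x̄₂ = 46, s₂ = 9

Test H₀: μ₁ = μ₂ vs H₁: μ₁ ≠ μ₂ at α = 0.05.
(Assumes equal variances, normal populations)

Pooled variance: s²_p = [29×9² + 11×9²]/(40) = 81.0000
s_p = 9.0000
SE = s_p×√(1/n₁ + 1/n₂) = 9.0000×√(1/30 + 1/12) = 3.0741
t = (x̄₁ - x̄₂)/SE = (52 - 46)/3.0741 = 1.9518
df = 40, t-critical = ±2.021
Decision: fail to reject H₀

Answer: t = 1.9518, fail to reject H₀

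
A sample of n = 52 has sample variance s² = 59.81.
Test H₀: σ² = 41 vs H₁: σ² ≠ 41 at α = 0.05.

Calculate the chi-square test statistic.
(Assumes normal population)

df = n - 1 = 51
χ² = (n-1)s²/σ₀² = 51×59.81/41 = 74.3978
Critical values: χ²_{0.975,51} = 33.162, χ²_{0.025,51} = 72.616
Rejection region: χ² < 33.162 or χ² > 72.616
Decision: reject H₀

Answer: χ² = 74.3978, reject H₀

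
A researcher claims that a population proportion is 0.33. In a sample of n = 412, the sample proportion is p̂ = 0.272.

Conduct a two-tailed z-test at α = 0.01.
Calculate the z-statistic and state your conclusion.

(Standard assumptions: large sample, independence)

Answer: z = -2.5037, fail to reject H₀

Derivation:
H₀: p = 0.33, H₁: p ≠ 0.33
Standard error: SE = √(p₀(1-p₀)/n) = √(0.33×0.67/412) = 0.023166
z-statistic: z = (p̂ - p₀)/SE = (0.272 - 0.33)/0.023166 = -2.5037
Critical value: z_0.005 = ±2.576
p-value = 0.0123
Decision: fail to reject H₀ at α = 0.01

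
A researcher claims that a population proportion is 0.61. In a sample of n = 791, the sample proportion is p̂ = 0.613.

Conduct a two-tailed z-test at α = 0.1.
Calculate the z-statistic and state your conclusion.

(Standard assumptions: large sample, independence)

H₀: p = 0.61, H₁: p ≠ 0.61
Standard error: SE = √(p₀(1-p₀)/n) = √(0.61×0.39/791) = 0.017342
z-statistic: z = (p̂ - p₀)/SE = (0.613 - 0.61)/0.017342 = 0.1730
Critical value: z_0.05 = ±1.645
p-value = 0.8627
Decision: fail to reject H₀ at α = 0.1

Answer: z = 0.1730, fail to reject H₀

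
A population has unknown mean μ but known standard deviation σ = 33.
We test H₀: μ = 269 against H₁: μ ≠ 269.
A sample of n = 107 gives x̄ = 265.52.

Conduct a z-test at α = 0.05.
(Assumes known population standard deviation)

Standard error: SE = σ/√n = 33/√107 = 3.1902
z-statistic: z = (x̄ - μ₀)/SE = (265.52 - 269)/3.1902 = -1.0908
Critical value: ±1.960
p-value = 0.2754
Decision: fail to reject H₀

Answer: z = -1.0908, fail to reject H₀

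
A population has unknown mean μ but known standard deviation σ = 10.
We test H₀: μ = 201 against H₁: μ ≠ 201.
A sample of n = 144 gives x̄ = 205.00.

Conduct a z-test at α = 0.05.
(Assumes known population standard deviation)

Standard error: SE = σ/√n = 10/√144 = 0.8333
z-statistic: z = (x̄ - μ₀)/SE = (205.00 - 201)/0.8333 = 4.8002
Critical value: ±1.960
p-value < 0.0001
Decision: reject H₀

Answer: z = 4.8002, reject H₀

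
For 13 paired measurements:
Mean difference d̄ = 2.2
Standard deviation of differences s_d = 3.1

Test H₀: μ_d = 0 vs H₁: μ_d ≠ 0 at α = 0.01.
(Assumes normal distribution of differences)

Answer: t = 2.5587, fail to reject H₀

Derivation:
df = n - 1 = 12
SE = s_d/√n = 3.1/√13 = 0.8598
t = d̄/SE = 2.2/0.8598 = 2.5587
Critical value: t_{0.005,12} = ±3.055
p-value ≈ 0.0251
Decision: fail to reject H₀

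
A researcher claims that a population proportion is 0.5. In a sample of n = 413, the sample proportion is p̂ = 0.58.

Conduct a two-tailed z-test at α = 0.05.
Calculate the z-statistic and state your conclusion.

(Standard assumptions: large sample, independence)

Answer: z = 3.2516, reject H₀

Derivation:
H₀: p = 0.5, H₁: p ≠ 0.5
Standard error: SE = √(p₀(1-p₀)/n) = √(0.5×0.5/413) = 0.024603
z-statistic: z = (p̂ - p₀)/SE = (0.58 - 0.5)/0.024603 = 3.2516
Critical value: z_0.025 = ±1.960
p-value = 0.0011
Decision: reject H₀ at α = 0.05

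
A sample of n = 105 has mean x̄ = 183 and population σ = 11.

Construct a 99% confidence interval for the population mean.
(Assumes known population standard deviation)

Answer: (180.2347, 185.7653)

Derivation:
Confidence level: 99%, α = 0.01
z_0.005 = 2.576
SE = σ/√n = 11/√105 = 1.0735
Margin of error = 2.576 × 1.0735 = 2.7653
CI: x̄ ± margin = 183 ± 2.7653
CI: (180.2347, 185.7653)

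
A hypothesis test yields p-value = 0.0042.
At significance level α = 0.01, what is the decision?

Answer: reject H₀

Derivation:
Compare p-value to α:
0.0042 < 0.01
Decision: reject H₀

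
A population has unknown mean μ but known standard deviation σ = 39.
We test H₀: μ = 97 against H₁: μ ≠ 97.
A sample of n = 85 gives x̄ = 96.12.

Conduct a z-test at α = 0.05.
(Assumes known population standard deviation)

Standard error: SE = σ/√n = 39/√85 = 4.2301
z-statistic: z = (x̄ - μ₀)/SE = (96.12 - 97)/4.2301 = -0.2080
Critical value: ±1.960
p-value = 0.8352
Decision: fail to reject H₀

Answer: z = -0.2080, fail to reject H₀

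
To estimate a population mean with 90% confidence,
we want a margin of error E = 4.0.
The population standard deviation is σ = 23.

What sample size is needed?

z_0.05 = 1.645
n = (z×σ/E)² = (1.645×23/4.0)²
n = 89.4680
Round up: n = 90

Answer: n = 90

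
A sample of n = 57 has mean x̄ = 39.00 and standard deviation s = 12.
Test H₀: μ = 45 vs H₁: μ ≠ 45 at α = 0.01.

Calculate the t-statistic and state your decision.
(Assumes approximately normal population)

Answer: t = -3.7750, reject H₀

Derivation:
df = n - 1 = 56
SE = s/√n = 12/√57 = 1.5894
t = (x̄ - μ₀)/SE = (39.00 - 45)/1.5894 = -3.7750
Critical value: t_{0.005,56} = ±2.667
p-value ≈ 0.0004
Decision: reject H₀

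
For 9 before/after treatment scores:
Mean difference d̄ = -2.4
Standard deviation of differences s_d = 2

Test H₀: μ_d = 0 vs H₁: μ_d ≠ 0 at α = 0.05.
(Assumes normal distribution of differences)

Answer: t = -3.5998, reject H₀

Derivation:
df = n - 1 = 8
SE = s_d/√n = 2/√9 = 0.6667
t = d̄/SE = -2.4/0.6667 = -3.5998
Critical value: t_{0.025,8} = ±2.306
p-value ≈ 0.0070
Decision: reject H₀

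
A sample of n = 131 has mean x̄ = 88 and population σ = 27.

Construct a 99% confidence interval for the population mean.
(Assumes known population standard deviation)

Confidence level: 99%, α = 0.01
z_0.005 = 2.576
SE = σ/√n = 27/√131 = 2.3590
Margin of error = 2.576 × 2.3590 = 6.0768
CI: x̄ ± margin = 88 ± 6.0768
CI: (81.9232, 94.0768)

Answer: (81.9232, 94.0768)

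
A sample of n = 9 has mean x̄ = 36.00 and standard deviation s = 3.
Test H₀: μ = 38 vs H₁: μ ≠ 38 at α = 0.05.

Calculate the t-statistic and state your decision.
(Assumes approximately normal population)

df = n - 1 = 8
SE = s/√n = 3/√9 = 1.0000
t = (x̄ - μ₀)/SE = (36.00 - 38)/1.0000 = -2.0000
Critical value: t_{0.025,8} = ±2.306
p-value ≈ 0.0805
Decision: fail to reject H₀

Answer: t = -2.0000, fail to reject H₀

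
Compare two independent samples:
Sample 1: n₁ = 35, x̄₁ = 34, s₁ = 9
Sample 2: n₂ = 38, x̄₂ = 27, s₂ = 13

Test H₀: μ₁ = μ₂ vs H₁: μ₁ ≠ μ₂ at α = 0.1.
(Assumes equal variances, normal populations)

Pooled variance: s²_p = [34×9² + 37×13²]/(71) = 126.8592
s_p = 11.2632
SE = s_p×√(1/n₁ + 1/n₂) = 11.2632×√(1/35 + 1/38) = 2.6387
t = (x̄₁ - x̄₂)/SE = (34 - 27)/2.6387 = 2.6528
df = 71, t-critical = ±1.667
Decision: reject H₀

Answer: t = 2.6528, reject H₀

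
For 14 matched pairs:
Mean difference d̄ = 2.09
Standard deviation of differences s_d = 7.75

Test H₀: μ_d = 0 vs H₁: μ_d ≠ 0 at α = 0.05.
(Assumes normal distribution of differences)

Answer: t = 1.0090, fail to reject H₀

Derivation:
df = n - 1 = 13
SE = s_d/√n = 7.75/√14 = 2.0713
t = d̄/SE = 2.09/2.0713 = 1.0090
Critical value: t_{0.025,13} = ±2.160
p-value ≈ 0.3314
Decision: fail to reject H₀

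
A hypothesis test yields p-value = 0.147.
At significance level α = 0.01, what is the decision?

Answer: fail to reject H₀

Derivation:
Compare p-value to α:
0.147 ≥ 0.01
Decision: fail to reject H₀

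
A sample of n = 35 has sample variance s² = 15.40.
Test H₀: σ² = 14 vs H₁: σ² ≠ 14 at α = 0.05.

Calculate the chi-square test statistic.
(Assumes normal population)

df = n - 1 = 34
χ² = (n-1)s²/σ₀² = 34×15.40/14 = 37.4000
Critical values: χ²_{0.975,34} = 19.806, χ²_{0.025,34} = 51.966
Rejection region: χ² < 19.806 or χ² > 51.966
Decision: fail to reject H₀

Answer: χ² = 37.4000, fail to reject H₀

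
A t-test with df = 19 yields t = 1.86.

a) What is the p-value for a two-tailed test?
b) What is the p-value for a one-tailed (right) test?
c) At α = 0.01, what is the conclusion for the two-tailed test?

Answer: a) 0.0784, b) 0.0392, c) fail to reject H₀

Derivation:
Using t-distribution with df = 19:
a) Two-tailed: p = 2×P(T > 1.86) = 0.0784
b) One-tailed: p = P(T > 1.86) = 0.0392
c) 0.0784 ≥ 0.01, fail to reject H₀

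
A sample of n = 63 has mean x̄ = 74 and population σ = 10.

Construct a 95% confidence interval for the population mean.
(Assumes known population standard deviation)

Answer: (71.5306, 76.4694)

Derivation:
Confidence level: 95%, α = 0.05
z_0.025 = 1.960
SE = σ/√n = 10/√63 = 1.2599
Margin of error = 1.960 × 1.2599 = 2.4694
CI: x̄ ± margin = 74 ± 2.4694
CI: (71.5306, 76.4694)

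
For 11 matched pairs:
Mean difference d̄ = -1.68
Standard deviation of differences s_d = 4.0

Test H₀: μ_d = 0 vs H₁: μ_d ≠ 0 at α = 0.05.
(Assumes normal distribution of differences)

df = n - 1 = 10
SE = s_d/√n = 4.0/√11 = 1.2060
t = d̄/SE = -1.68/1.2060 = -1.3930
Critical value: t_{0.025,10} = ±2.228
p-value ≈ 0.1938
Decision: fail to reject H₀

Answer: t = -1.3930, fail to reject H₀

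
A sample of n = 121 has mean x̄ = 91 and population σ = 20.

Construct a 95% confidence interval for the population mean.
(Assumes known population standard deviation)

Confidence level: 95%, α = 0.05
z_0.025 = 1.960
SE = σ/√n = 20/√121 = 1.8182
Margin of error = 1.960 × 1.8182 = 3.5637
CI: x̄ ± margin = 91 ± 3.5637
CI: (87.4363, 94.5637)

Answer: (87.4363, 94.5637)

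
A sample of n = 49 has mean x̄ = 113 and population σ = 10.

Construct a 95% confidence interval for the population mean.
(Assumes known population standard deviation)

Answer: (110.1999, 115.8001)

Derivation:
Confidence level: 95%, α = 0.05
z_0.025 = 1.960
SE = σ/√n = 10/√49 = 1.4286
Margin of error = 1.960 × 1.4286 = 2.8001
CI: x̄ ± margin = 113 ± 2.8001
CI: (110.1999, 115.8001)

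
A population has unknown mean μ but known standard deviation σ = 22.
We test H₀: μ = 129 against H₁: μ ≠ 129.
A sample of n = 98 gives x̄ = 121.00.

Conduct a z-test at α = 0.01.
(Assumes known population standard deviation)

Answer: z = -3.5999, reject H₀

Derivation:
Standard error: SE = σ/√n = 22/√98 = 2.2223
z-statistic: z = (x̄ - μ₀)/SE = (121.00 - 129)/2.2223 = -3.5999
Critical value: ±2.576
p-value = 0.0003
Decision: reject H₀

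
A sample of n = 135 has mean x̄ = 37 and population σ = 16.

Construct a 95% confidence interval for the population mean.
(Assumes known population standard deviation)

Confidence level: 95%, α = 0.05
z_0.025 = 1.960
SE = σ/√n = 16/√135 = 1.3771
Margin of error = 1.960 × 1.3771 = 2.6991
CI: x̄ ± margin = 37 ± 2.6991
CI: (34.3009, 39.6991)

Answer: (34.3009, 39.6991)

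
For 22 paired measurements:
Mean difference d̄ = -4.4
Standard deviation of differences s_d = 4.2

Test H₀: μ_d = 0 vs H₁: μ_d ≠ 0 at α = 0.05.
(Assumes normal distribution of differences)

df = n - 1 = 21
SE = s_d/√n = 4.2/√22 = 0.8954
t = d̄/SE = -4.4/0.8954 = -4.9140
Critical value: t_{0.025,21} = ±2.080
p-value ≈ 0.0001
Decision: reject H₀

Answer: t = -4.9140, reject H₀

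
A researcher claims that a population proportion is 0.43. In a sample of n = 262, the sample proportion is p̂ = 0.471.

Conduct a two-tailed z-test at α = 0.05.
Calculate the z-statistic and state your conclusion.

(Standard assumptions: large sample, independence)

H₀: p = 0.43, H₁: p ≠ 0.43
Standard error: SE = √(p₀(1-p₀)/n) = √(0.43×0.57/262) = 0.030586
z-statistic: z = (p̂ - p₀)/SE = (0.471 - 0.43)/0.030586 = 1.3405
Critical value: z_0.025 = ±1.960
p-value = 0.1801
Decision: fail to reject H₀ at α = 0.05

Answer: z = 1.3405, fail to reject H₀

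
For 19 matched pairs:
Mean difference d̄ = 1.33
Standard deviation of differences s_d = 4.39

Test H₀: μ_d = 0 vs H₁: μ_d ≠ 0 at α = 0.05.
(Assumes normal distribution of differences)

Answer: t = 1.3206, fail to reject H₀

Derivation:
df = n - 1 = 18
SE = s_d/√n = 4.39/√19 = 1.0071
t = d̄/SE = 1.33/1.0071 = 1.3206
Critical value: t_{0.025,18} = ±2.101
p-value ≈ 0.2032
Decision: fail to reject H₀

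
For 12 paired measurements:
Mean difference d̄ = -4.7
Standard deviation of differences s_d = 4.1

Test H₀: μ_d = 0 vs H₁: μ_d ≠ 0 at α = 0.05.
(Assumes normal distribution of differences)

Answer: t = -3.9709, reject H₀

Derivation:
df = n - 1 = 11
SE = s_d/√n = 4.1/√12 = 1.1836
t = d̄/SE = -4.7/1.1836 = -3.9709
Critical value: t_{0.025,11} = ±2.201
p-value ≈ 0.0022
Decision: reject H₀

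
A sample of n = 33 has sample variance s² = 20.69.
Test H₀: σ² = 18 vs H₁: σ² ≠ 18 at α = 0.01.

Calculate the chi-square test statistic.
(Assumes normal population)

Answer: χ² = 36.7822, fail to reject H₀

Derivation:
df = n - 1 = 32
χ² = (n-1)s²/σ₀² = 32×20.69/18 = 36.7822
Critical values: χ²_{0.995,32} = 15.134, χ²_{0.005,32} = 56.328
Rejection region: χ² < 15.134 or χ² > 56.328
Decision: fail to reject H₀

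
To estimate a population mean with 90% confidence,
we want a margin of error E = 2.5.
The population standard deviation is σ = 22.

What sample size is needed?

Answer: n = 210

Derivation:
z_0.05 = 1.645
n = (z×σ/E)² = (1.645×22/2.5)²
n = 209.5546
Round up: n = 210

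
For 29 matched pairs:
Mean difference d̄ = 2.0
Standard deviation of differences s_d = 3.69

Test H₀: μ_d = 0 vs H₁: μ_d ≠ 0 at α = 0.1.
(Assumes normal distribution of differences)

df = n - 1 = 28
SE = s_d/√n = 3.69/√29 = 0.6852
t = d̄/SE = 2.0/0.6852 = 2.9189
Critical value: t_{0.05,28} = ±1.701
p-value ≈ 0.0069
Decision: reject H₀

Answer: t = 2.9189, reject H₀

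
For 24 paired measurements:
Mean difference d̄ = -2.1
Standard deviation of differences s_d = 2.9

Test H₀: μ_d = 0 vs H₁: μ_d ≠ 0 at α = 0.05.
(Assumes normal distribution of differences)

Answer: t = -3.5473, reject H₀

Derivation:
df = n - 1 = 23
SE = s_d/√n = 2.9/√24 = 0.5920
t = d̄/SE = -2.1/0.5920 = -3.5473
Critical value: t_{0.025,23} = ±2.069
p-value ≈ 0.0017
Decision: reject H₀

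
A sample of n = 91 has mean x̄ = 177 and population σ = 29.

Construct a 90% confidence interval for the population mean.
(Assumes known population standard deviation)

Answer: (171.9992, 182.0008)

Derivation:
Confidence level: 90%, α = 0.1
z_0.05 = 1.645
SE = σ/√n = 29/√91 = 3.0400
Margin of error = 1.645 × 3.0400 = 5.0008
CI: x̄ ± margin = 177 ± 5.0008
CI: (171.9992, 182.0008)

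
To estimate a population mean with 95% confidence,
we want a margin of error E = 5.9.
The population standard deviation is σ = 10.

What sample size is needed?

z_0.025 = 1.960
n = (z×σ/E)² = (1.960×10/5.9)²
n = 11.0359
Round up: n = 12

Answer: n = 12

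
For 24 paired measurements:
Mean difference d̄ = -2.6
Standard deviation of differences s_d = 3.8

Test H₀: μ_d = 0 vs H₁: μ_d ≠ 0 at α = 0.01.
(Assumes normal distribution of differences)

Answer: t = -3.3518, reject H₀

Derivation:
df = n - 1 = 23
SE = s_d/√n = 3.8/√24 = 0.7757
t = d̄/SE = -2.6/0.7757 = -3.3518
Critical value: t_{0.005,23} = ±2.807
p-value ≈ 0.0028
Decision: reject H₀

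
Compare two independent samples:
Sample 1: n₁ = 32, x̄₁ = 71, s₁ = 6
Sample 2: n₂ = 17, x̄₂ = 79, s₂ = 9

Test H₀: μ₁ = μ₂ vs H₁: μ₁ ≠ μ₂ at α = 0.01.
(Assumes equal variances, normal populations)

Pooled variance: s²_p = [31×6² + 16×9²]/(47) = 51.3191
s_p = 7.1637
SE = s_p×√(1/n₁ + 1/n₂) = 7.1637×√(1/32 + 1/17) = 2.1500
t = (x̄₁ - x̄₂)/SE = (71 - 79)/2.1500 = -3.7209
df = 47, t-critical = ±2.685
Decision: reject H₀

Answer: t = -3.7209, reject H₀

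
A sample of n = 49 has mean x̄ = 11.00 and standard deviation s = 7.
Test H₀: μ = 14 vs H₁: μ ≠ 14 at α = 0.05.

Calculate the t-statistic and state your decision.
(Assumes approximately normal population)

Answer: t = -3.0000, reject H₀

Derivation:
df = n - 1 = 48
SE = s/√n = 7/√49 = 1.0000
t = (x̄ - μ₀)/SE = (11.00 - 14)/1.0000 = -3.0000
Critical value: t_{0.025,48} = ±2.011
p-value ≈ 0.0043
Decision: reject H₀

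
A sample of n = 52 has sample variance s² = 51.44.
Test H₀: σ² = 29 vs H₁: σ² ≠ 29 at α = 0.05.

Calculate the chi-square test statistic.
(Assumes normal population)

df = n - 1 = 51
χ² = (n-1)s²/σ₀² = 51×51.44/29 = 90.4634
Critical values: χ²_{0.975,51} = 33.162, χ²_{0.025,51} = 72.616
Rejection region: χ² < 33.162 or χ² > 72.616
Decision: reject H₀

Answer: χ² = 90.4634, reject H₀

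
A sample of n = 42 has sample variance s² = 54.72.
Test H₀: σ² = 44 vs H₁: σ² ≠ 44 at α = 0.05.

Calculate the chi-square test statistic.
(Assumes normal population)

Answer: χ² = 50.9891, fail to reject H₀

Derivation:
df = n - 1 = 41
χ² = (n-1)s²/σ₀² = 41×54.72/44 = 50.9891
Critical values: χ²_{0.975,41} = 25.215, χ²_{0.025,41} = 60.561
Rejection region: χ² < 25.215 or χ² > 60.561
Decision: fail to reject H₀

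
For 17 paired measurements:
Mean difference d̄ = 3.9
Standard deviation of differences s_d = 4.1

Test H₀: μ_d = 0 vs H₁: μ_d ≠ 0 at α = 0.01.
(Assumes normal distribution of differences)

Answer: t = 3.9220, reject H₀

Derivation:
df = n - 1 = 16
SE = s_d/√n = 4.1/√17 = 0.9944
t = d̄/SE = 3.9/0.9944 = 3.9220
Critical value: t_{0.005,16} = ±2.921
p-value ≈ 0.0012
Decision: reject H₀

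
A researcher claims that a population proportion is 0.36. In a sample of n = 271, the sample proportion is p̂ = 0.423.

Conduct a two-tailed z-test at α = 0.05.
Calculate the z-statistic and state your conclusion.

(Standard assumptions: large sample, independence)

Answer: z = 2.1606, reject H₀

Derivation:
H₀: p = 0.36, H₁: p ≠ 0.36
Standard error: SE = √(p₀(1-p₀)/n) = √(0.36×0.64/271) = 0.029158
z-statistic: z = (p̂ - p₀)/SE = (0.423 - 0.36)/0.029158 = 2.1606
Critical value: z_0.025 = ±1.960
p-value = 0.0307
Decision: reject H₀ at α = 0.05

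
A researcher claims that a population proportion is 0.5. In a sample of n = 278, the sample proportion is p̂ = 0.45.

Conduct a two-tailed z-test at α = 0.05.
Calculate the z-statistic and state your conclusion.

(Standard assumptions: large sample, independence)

H₀: p = 0.5, H₁: p ≠ 0.5
Standard error: SE = √(p₀(1-p₀)/n) = √(0.5×0.5/278) = 0.029988
z-statistic: z = (p̂ - p₀)/SE = (0.45 - 0.5)/0.029988 = -1.6673
Critical value: z_0.025 = ±1.960
p-value = 0.0955
Decision: fail to reject H₀ at α = 0.05

Answer: z = -1.6673, fail to reject H₀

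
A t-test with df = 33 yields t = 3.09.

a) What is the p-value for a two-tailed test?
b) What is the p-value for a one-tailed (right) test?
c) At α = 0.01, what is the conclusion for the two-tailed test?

Answer: a) 0.0040, b) 0.0020, c) reject H₀

Derivation:
Using t-distribution with df = 33:
a) Two-tailed: p = 2×P(T > 3.09) = 0.0040
b) One-tailed: p = P(T > 3.09) = 0.0020
c) 0.0040 < 0.01, reject H₀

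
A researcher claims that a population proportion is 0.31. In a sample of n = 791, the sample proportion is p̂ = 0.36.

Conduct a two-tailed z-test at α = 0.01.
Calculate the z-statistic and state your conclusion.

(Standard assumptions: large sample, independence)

Answer: z = 3.0406, reject H₀

Derivation:
H₀: p = 0.31, H₁: p ≠ 0.31
Standard error: SE = √(p₀(1-p₀)/n) = √(0.31×0.69/791) = 0.016444
z-statistic: z = (p̂ - p₀)/SE = (0.36 - 0.31)/0.016444 = 3.0406
Critical value: z_0.005 = ±2.576
p-value = 0.0024
Decision: reject H₀ at α = 0.01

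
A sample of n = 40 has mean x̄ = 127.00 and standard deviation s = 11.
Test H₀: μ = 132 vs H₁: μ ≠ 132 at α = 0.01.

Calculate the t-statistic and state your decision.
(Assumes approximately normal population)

df = n - 1 = 39
SE = s/√n = 11/√40 = 1.7393
t = (x̄ - μ₀)/SE = (127.00 - 132)/1.7393 = -2.8747
Critical value: t_{0.005,39} = ±2.708
p-value ≈ 0.0065
Decision: reject H₀

Answer: t = -2.8747, reject H₀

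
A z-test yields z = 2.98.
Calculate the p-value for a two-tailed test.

For z = 2.98:
p = 2×P(Z > |2.98|) = 2×(1 - Φ(2.98)) = 0.0029

Answer: p-value ≈ 0.0029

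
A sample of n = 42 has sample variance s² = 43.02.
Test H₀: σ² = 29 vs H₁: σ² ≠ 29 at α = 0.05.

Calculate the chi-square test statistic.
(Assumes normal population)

df = n - 1 = 41
χ² = (n-1)s²/σ₀² = 41×43.02/29 = 60.8214
Critical values: χ²_{0.975,41} = 25.215, χ²_{0.025,41} = 60.561
Rejection region: χ² < 25.215 or χ² > 60.561
Decision: reject H₀

Answer: χ² = 60.8214, reject H₀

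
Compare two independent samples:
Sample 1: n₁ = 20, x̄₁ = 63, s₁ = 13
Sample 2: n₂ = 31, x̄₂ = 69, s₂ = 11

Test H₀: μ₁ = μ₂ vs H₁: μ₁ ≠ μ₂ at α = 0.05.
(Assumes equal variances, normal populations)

Pooled variance: s²_p = [19×13² + 30×11²]/(49) = 139.6122
s_p = 11.8158
SE = s_p×√(1/n₁ + 1/n₂) = 11.8158×√(1/20 + 1/31) = 3.3889
t = (x̄₁ - x̄₂)/SE = (63 - 69)/3.3889 = -1.7705
df = 49, t-critical = ±2.010
Decision: fail to reject H₀

Answer: t = -1.7705, fail to reject H₀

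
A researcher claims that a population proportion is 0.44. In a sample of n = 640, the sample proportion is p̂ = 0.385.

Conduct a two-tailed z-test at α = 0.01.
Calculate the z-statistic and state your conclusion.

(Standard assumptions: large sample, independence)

Answer: z = -2.8031, reject H₀

Derivation:
H₀: p = 0.44, H₁: p ≠ 0.44
Standard error: SE = √(p₀(1-p₀)/n) = √(0.44×0.56/640) = 0.019621
z-statistic: z = (p̂ - p₀)/SE = (0.385 - 0.44)/0.019621 = -2.8031
Critical value: z_0.005 = ±2.576
p-value = 0.0051
Decision: reject H₀ at α = 0.01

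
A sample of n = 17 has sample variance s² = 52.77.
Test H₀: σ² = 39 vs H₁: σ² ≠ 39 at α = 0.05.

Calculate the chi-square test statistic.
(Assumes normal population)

df = n - 1 = 16
χ² = (n-1)s²/σ₀² = 16×52.77/39 = 21.6492
Critical values: χ²_{0.975,16} = 6.908, χ²_{0.025,16} = 28.845
Rejection region: χ² < 6.908 or χ² > 28.845
Decision: fail to reject H₀

Answer: χ² = 21.6492, fail to reject H₀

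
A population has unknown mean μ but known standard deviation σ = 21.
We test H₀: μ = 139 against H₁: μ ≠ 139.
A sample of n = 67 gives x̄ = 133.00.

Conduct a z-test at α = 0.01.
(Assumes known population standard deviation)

Standard error: SE = σ/√n = 21/√67 = 2.5656
z-statistic: z = (x̄ - μ₀)/SE = (133.00 - 139)/2.5656 = -2.3386
Critical value: ±2.576
p-value = 0.0194
Decision: fail to reject H₀

Answer: z = -2.3386, fail to reject H₀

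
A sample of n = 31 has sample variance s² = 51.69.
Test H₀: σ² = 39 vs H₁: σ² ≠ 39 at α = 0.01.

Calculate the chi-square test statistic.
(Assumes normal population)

df = n - 1 = 30
χ² = (n-1)s²/σ₀² = 30×51.69/39 = 39.7615
Critical values: χ²_{0.995,30} = 13.787, χ²_{0.005,30} = 53.672
Rejection region: χ² < 13.787 or χ² > 53.672
Decision: fail to reject H₀

Answer: χ² = 39.7615, fail to reject H₀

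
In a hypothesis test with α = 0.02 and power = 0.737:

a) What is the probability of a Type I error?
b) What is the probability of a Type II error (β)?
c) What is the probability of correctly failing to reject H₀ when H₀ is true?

Answer: a) 0.02, b) 0.263, c) 0.98

Derivation:
a) Type I error probability = α = 0.02
b) Power = P(reject H₀ | H₁ true) = 1 - β = 0.737, so Type II error probability = β = 1 - Power = 0.263
c) P(fail to reject H₀ | H₀ true) = 1 - α = 0.98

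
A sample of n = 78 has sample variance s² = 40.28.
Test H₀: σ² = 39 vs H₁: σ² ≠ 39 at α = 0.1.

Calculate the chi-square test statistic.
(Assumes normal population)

df = n - 1 = 77
χ² = (n-1)s²/σ₀² = 77×40.28/39 = 79.5272
Critical values: χ²_{0.95,77} = 57.786, χ²_{0.05,77} = 98.484
Rejection region: χ² < 57.786 or χ² > 98.484
Decision: fail to reject H₀

Answer: χ² = 79.5272, fail to reject H₀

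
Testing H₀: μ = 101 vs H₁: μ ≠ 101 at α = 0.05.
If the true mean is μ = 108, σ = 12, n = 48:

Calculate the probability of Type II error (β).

SE = σ/√n = 12/√48 = 1.7321
Critical values: μ₀ ± z_0.025×SE = 101 ± 1.960×1.7321
Acceptance region: (97.6051, 104.3949)
Under H₁ (μ = 108): z_high = (104.3949 - 108)/1.7321 = -2.0813, z_low = (97.6051 - 108)/1.7321 = -6.0013
β = P(not reject | H₁) = Φ(-2.0813) - Φ(-6.0013) ≈ 0.0187

Answer: β ≈ 0.0187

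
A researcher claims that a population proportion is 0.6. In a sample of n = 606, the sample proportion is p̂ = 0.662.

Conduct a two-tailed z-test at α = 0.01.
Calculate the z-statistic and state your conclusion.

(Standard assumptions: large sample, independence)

Answer: z = 3.1154, reject H₀

Derivation:
H₀: p = 0.6, H₁: p ≠ 0.6
Standard error: SE = √(p₀(1-p₀)/n) = √(0.6×0.4/606) = 0.019901
z-statistic: z = (p̂ - p₀)/SE = (0.662 - 0.6)/0.019901 = 3.1154
Critical value: z_0.005 = ±2.576
p-value = 0.0018
Decision: reject H₀ at α = 0.01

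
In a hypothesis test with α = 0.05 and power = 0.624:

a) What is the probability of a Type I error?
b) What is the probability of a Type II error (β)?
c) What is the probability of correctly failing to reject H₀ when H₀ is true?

Answer: a) 0.05, b) 0.376, c) 0.95

Derivation:
a) Type I error probability = α = 0.05
b) Power = P(reject H₀ | H₁ true) = 1 - β = 0.624, so Type II error probability = β = 1 - Power = 0.376
c) P(fail to reject H₀ | H₀ true) = 1 - α = 0.95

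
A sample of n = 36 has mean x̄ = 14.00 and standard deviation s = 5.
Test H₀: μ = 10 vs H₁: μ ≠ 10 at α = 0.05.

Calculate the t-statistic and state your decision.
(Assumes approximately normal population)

df = n - 1 = 35
SE = s/√n = 5/√36 = 0.8333
t = (x̄ - μ₀)/SE = (14.00 - 10)/0.8333 = 4.8002
Critical value: t_{0.025,35} = ±2.030
p-value < 0.0001
Decision: reject H₀

Answer: t = 4.8002, reject H₀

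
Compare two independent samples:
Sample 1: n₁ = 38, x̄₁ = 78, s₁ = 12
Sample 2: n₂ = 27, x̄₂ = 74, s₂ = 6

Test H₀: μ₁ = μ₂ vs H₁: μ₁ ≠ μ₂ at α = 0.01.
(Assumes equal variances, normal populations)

Answer: t = 1.5938, fail to reject H₀

Derivation:
Pooled variance: s²_p = [37×12² + 26×6²]/(63) = 99.4286
s_p = 9.9714
SE = s_p×√(1/n₁ + 1/n₂) = 9.9714×√(1/38 + 1/27) = 2.5098
t = (x̄₁ - x̄₂)/SE = (78 - 74)/2.5098 = 1.5938
df = 63, t-critical = ±2.656
Decision: fail to reject H₀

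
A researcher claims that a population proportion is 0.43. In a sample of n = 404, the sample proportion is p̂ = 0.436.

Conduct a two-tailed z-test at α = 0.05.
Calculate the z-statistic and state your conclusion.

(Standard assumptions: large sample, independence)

Answer: z = 0.2436, fail to reject H₀

Derivation:
H₀: p = 0.43, H₁: p ≠ 0.43
Standard error: SE = √(p₀(1-p₀)/n) = √(0.43×0.57/404) = 0.024631
z-statistic: z = (p̂ - p₀)/SE = (0.436 - 0.43)/0.024631 = 0.2436
Critical value: z_0.025 = ±1.960
p-value = 0.8075
Decision: fail to reject H₀ at α = 0.05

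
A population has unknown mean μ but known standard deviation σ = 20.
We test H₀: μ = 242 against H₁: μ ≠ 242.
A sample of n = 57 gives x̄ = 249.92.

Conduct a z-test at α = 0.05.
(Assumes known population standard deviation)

Answer: z = 2.9897, reject H₀

Derivation:
Standard error: SE = σ/√n = 20/√57 = 2.6491
z-statistic: z = (x̄ - μ₀)/SE = (249.92 - 242)/2.6491 = 2.9897
Critical value: ±1.960
p-value = 0.0028
Decision: reject H₀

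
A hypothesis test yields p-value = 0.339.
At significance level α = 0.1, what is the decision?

Answer: fail to reject H₀

Derivation:
Compare p-value to α:
0.339 ≥ 0.1
Decision: fail to reject H₀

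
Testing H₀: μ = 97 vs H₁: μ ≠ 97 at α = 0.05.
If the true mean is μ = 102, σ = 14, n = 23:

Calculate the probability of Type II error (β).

Answer: β ≈ 0.5975

Derivation:
SE = σ/√n = 14/√23 = 2.9192
Critical values: μ₀ ± z_0.025×SE = 97 ± 1.960×2.9192
Acceptance region: (91.2784, 102.7216)
Under H₁ (μ = 102): z_high = (102.7216 - 102)/2.9192 = 0.2472, z_low = (91.2784 - 102)/2.9192 = -3.6728
β = P(not reject | H₁) = Φ(0.2472) - Φ(-3.6728) ≈ 0.5975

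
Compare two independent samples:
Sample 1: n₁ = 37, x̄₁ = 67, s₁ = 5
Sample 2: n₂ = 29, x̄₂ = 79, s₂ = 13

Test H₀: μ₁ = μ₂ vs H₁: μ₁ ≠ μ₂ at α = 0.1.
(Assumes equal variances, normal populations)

Pooled variance: s²_p = [36×5² + 28×13²]/(64) = 88.0000
s_p = 9.3808
SE = s_p×√(1/n₁ + 1/n₂) = 9.3808×√(1/37 + 1/29) = 2.3265
t = (x̄₁ - x̄₂)/SE = (67 - 79)/2.3265 = -5.1580
df = 64, t-critical = ±1.669
Decision: reject H₀

Answer: t = -5.1580, reject H₀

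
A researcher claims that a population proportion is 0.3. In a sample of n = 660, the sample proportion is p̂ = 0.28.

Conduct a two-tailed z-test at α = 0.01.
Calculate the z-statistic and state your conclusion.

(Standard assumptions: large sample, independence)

Answer: z = -1.1212, fail to reject H₀

Derivation:
H₀: p = 0.3, H₁: p ≠ 0.3
Standard error: SE = √(p₀(1-p₀)/n) = √(0.3×0.7/660) = 0.017838
z-statistic: z = (p̂ - p₀)/SE = (0.28 - 0.3)/0.017838 = -1.1212
Critical value: z_0.005 = ±2.576
p-value = 0.2622
Decision: fail to reject H₀ at α = 0.01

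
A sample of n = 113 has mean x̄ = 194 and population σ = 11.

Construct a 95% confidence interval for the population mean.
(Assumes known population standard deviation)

Confidence level: 95%, α = 0.05
z_0.025 = 1.960
SE = σ/√n = 11/√113 = 1.0348
Margin of error = 1.960 × 1.0348 = 2.0282
CI: x̄ ± margin = 194 ± 2.0282
CI: (191.9718, 196.0282)

Answer: (191.9718, 196.0282)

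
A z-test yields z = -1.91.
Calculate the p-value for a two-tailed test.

Answer: p-value ≈ 0.0561

Derivation:
For z = -1.91:
p = 2×P(Z > |-1.91|) = 2×(1 - Φ(1.91)) = 0.0561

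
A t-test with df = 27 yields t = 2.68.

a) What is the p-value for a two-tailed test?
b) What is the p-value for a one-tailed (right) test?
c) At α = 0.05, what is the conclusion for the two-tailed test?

Using t-distribution with df = 27:
a) Two-tailed: p = 2×P(T > 2.68) = 0.0124
b) One-tailed: p = P(T > 2.68) = 0.0062
c) 0.0124 < 0.05, reject H₀

Answer: a) 0.0124, b) 0.0062, c) reject H₀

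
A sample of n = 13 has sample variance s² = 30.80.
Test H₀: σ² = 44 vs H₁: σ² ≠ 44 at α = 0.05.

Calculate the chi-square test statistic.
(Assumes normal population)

Answer: χ² = 8.4000, fail to reject H₀

Derivation:
df = n - 1 = 12
χ² = (n-1)s²/σ₀² = 12×30.80/44 = 8.4000
Critical values: χ²_{0.975,12} = 4.404, χ²_{0.025,12} = 23.337
Rejection region: χ² < 4.404 or χ² > 23.337
Decision: fail to reject H₀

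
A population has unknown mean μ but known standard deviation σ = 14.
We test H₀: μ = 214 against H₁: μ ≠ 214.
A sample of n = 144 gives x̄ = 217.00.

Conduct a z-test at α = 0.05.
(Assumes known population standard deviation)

Answer: z = 2.5714, reject H₀

Derivation:
Standard error: SE = σ/√n = 14/√144 = 1.1667
z-statistic: z = (x̄ - μ₀)/SE = (217.00 - 214)/1.1667 = 2.5714
Critical value: ±1.960
p-value = 0.0101
Decision: reject H₀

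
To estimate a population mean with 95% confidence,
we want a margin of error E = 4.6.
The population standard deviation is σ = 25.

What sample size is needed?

Answer: n = 114

Derivation:
z_0.025 = 1.960
n = (z×σ/E)² = (1.960×25/4.6)²
n = 113.4688
Round up: n = 114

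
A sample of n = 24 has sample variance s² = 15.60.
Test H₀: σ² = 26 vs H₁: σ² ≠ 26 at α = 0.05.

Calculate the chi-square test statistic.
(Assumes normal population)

df = n - 1 = 23
χ² = (n-1)s²/σ₀² = 23×15.60/26 = 13.8000
Critical values: χ²_{0.975,23} = 11.689, χ²_{0.025,23} = 38.076
Rejection region: χ² < 11.689 or χ² > 38.076
Decision: fail to reject H₀

Answer: χ² = 13.8000, fail to reject H₀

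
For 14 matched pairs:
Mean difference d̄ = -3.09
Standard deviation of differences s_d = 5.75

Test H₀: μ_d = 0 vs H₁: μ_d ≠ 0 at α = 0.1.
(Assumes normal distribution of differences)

Answer: t = -2.0107, reject H₀

Derivation:
df = n - 1 = 13
SE = s_d/√n = 5.75/√14 = 1.5368
t = d̄/SE = -3.09/1.5368 = -2.0107
Critical value: t_{0.05,13} = ±1.771
p-value ≈ 0.0656
Decision: reject H₀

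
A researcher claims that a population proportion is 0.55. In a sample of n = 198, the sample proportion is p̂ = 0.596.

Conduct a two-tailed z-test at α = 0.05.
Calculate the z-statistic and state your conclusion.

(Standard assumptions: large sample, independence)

H₀: p = 0.55, H₁: p ≠ 0.55
Standard error: SE = √(p₀(1-p₀)/n) = √(0.55×0.45/198) = 0.035355
z-statistic: z = (p̂ - p₀)/SE = (0.596 - 0.55)/0.035355 = 1.3011
Critical value: z_0.025 = ±1.960
p-value = 0.1932
Decision: fail to reject H₀ at α = 0.05

Answer: z = 1.3011, fail to reject H₀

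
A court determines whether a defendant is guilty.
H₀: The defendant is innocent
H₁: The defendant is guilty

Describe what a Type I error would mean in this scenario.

Answer: Convicting an innocent person

Derivation:
Type I error (α): Rejecting H₀ when H₀ is true
Type II error (β): Failing to reject H₀ when H₁ is true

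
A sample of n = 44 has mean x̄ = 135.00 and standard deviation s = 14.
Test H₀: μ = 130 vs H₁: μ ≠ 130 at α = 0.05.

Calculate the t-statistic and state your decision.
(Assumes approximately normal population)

df = n - 1 = 43
SE = s/√n = 14/√44 = 2.1106
t = (x̄ - μ₀)/SE = (135.00 - 130)/2.1106 = 2.3690
Critical value: t_{0.025,43} = ±2.017
p-value ≈ 0.0224
Decision: reject H₀

Answer: t = 2.3690, reject H₀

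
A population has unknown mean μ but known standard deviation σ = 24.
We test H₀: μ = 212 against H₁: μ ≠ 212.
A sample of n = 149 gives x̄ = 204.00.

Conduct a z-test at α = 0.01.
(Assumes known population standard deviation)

Standard error: SE = σ/√n = 24/√149 = 1.9662
z-statistic: z = (x̄ - μ₀)/SE = (204.00 - 212)/1.9662 = -4.0688
Critical value: ±2.576
p-value < 0.0001
Decision: reject H₀

Answer: z = -4.0688, reject H₀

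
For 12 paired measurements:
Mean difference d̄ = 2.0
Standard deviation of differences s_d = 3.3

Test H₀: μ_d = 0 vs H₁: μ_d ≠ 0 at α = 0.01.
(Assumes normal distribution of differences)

Answer: t = 2.0995, fail to reject H₀

Derivation:
df = n - 1 = 11
SE = s_d/√n = 3.3/√12 = 0.9526
t = d̄/SE = 2.0/0.9526 = 2.0995
Critical value: t_{0.005,11} = ±3.106
p-value ≈ 0.0597
Decision: fail to reject H₀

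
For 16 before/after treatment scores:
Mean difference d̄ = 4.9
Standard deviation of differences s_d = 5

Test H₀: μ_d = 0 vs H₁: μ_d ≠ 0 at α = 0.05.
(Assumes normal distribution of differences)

df = n - 1 = 15
SE = s_d/√n = 5/√16 = 1.2500
t = d̄/SE = 4.9/1.2500 = 3.9200
Critical value: t_{0.025,15} = ±2.131
p-value ≈ 0.0014
Decision: reject H₀

Answer: t = 3.9200, reject H₀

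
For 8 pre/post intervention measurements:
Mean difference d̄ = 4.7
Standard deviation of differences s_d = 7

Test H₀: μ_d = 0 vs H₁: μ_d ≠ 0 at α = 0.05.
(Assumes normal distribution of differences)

Answer: t = 1.8991, fail to reject H₀

Derivation:
df = n - 1 = 7
SE = s_d/√n = 7/√8 = 2.4749
t = d̄/SE = 4.7/2.4749 = 1.8991
Critical value: t_{0.025,7} = ±2.365
p-value ≈ 0.0993
Decision: fail to reject H₀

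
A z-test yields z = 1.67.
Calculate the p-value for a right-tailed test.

For z = 1.67:
p = P(Z > 1.67) = 1 - Φ(1.67) = 0.0475

Answer: p-value ≈ 0.0475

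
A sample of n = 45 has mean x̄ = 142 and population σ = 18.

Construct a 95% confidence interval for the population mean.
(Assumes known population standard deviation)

Confidence level: 95%, α = 0.05
z_0.025 = 1.960
SE = σ/√n = 18/√45 = 2.6833
Margin of error = 1.960 × 2.6833 = 5.2593
CI: x̄ ± margin = 142 ± 5.2593
CI: (136.7407, 147.2593)

Answer: (136.7407, 147.2593)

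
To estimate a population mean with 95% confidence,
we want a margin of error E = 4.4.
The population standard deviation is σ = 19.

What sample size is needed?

Answer: n = 72

Derivation:
z_0.025 = 1.960
n = (z×σ/E)² = (1.960×19/4.4)²
n = 71.6331
Round up: n = 72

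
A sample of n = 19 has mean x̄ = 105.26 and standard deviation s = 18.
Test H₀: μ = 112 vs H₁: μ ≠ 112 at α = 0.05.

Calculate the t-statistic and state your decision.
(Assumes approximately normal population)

df = n - 1 = 18
SE = s/√n = 18/√19 = 4.1295
t = (x̄ - μ₀)/SE = (105.26 - 112)/4.1295 = -1.6322
Critical value: t_{0.025,18} = ±2.101
p-value ≈ 0.1200
Decision: fail to reject H₀

Answer: t = -1.6322, fail to reject H₀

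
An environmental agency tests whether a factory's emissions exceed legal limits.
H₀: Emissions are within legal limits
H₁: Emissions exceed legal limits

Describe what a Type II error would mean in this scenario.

Answer: Failing to cite a factory whose emissions actually exceed the limit

Derivation:
A Type I error (probability α) occurs when we reject a true H₀.
A Type II error (probability β) occurs when we fail to reject a false H₀.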